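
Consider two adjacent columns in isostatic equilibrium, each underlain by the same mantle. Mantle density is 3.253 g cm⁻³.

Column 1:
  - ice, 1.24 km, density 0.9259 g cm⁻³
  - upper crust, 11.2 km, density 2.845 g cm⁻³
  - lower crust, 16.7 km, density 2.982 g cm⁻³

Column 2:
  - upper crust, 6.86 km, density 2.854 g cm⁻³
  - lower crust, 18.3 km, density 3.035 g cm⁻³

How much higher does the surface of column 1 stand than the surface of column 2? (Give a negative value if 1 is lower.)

1.62 km

For any compensation level in the mantle, the mantle terms cancel and isostasy reduces to e = (Σt_1 − Σt_2) − (Σ(ρt)_1 − Σ(ρt)_2) / ρ_m.
Σt_1 = 29.14 km; Σt_2 = 25.16 km; Σ(ρt)_1 = 82.811516; Σ(ρt)_2 = 75.11894 (in km·g cm⁻³).
e = (29.14 − 25.16) − (82.811516 − 75.11894) / 3.253 = 1.62 km.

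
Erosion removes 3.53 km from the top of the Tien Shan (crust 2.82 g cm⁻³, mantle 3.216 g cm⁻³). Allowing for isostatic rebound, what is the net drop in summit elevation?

Rebound u = e ρ_c/ρ_m = 3.53 km × 2.82/3.216 = 3.095 km.
Net surface drop = e − u = 3.53 km − 3.095 km = e (ρ_m − ρ_c)/ρ_m = 0.435 km.

0.435 km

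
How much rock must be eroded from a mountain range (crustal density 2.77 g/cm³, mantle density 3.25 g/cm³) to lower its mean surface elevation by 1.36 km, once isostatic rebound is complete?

Net drop Δ = e − u = e − e ρ_c/ρ_m = e (ρ_m − ρ_c)/ρ_m.
e = Δ ρ_m/(ρ_m − ρ_c) = 1.36 km × 3.25/0.48 = 9.21 km.

9.21 km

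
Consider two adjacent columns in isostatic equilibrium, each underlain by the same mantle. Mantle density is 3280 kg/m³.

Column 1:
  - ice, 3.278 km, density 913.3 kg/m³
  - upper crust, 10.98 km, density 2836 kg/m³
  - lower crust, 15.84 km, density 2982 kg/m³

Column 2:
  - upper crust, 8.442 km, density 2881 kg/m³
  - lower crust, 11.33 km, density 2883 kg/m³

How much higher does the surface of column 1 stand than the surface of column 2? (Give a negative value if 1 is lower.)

For any compensation level in the mantle, the mantle terms cancel and isostasy reduces to e = (Σt_1 − Σt_2) − (Σ(ρt)_1 − Σ(ρt)_2) / ρ_m.
Σt_1 = 30.098 km; Σt_2 = 19.772 km; Σ(ρt)_1 = 81367.9574; Σ(ρt)_2 = 56985.792 (in km·kg/m³).
e = (30.098 − 19.772) − (81367.9574 − 56985.792) / 3280 = 2.89 km.

2.89 km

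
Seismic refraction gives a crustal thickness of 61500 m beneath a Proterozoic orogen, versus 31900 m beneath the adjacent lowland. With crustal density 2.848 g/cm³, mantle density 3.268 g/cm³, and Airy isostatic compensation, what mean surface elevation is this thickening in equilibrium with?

3800 m

Excess crust Δ = 61500 m − 31900 m = 29600 m, split between elevation h and root r with h + r = Δ.
Airy balance ρ_c h = (ρ_m − ρ_c) r gives r = h ρ_c/(ρ_m − ρ_c), so h (1 + ρ_c/(ρ_m − ρ_c)) = Δ, i.e. h = Δ (ρ_m − ρ_c)/ρ_m.
h = 29600 m × 0.42/3.268 = 3800 m.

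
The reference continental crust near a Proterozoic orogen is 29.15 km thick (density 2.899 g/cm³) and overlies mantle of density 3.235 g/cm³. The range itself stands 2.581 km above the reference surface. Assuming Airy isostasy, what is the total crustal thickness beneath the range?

54 km

Root depth r = h ρ_c / (ρ_m − ρ_c) = 2.581 km × 2.899 / 0.336 = 22.27 km.
Total thickness = T + h + r = 29.15 km + 2.581 km + 22.27 km = 54 km.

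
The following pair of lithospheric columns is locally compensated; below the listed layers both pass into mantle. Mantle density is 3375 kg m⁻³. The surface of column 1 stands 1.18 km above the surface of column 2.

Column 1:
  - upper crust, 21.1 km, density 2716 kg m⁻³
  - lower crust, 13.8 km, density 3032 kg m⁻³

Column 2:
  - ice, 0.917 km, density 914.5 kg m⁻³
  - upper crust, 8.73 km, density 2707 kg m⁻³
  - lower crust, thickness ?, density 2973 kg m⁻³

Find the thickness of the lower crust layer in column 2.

Take the compensation level at the base of the deeper column (depth z_c below the surface of column 1) and equate Σ ρ_i t_i down to z_c; mantle fills any gap and the z_c terms cancel.
Column 1: 21.1×2716 + 13.8×3032 + (z_c − 34.9)×3375
Column 2: 1.18×0 + 0.917×914.5 + 8.73×2707 + x×2973 + (z_c − 1.18 − 9.647 − x)×3375
The z_c×3375 term appears on both sides and cancels. Collect the known terms of each column as K = Σ(ρt)_known − 3375 × (depth of known layers): K_1 = 99149.2 − 3375×34.9 = −18638.3; K_2 = 24470.7065 − 3375×(1.18 + 9.647) = −12070.4185.
Balance: K_1 = K_2 − x×(3375 − 2973), so x = (K_2 − K_1)/(3375 − 2973) = 6567.88/402 = 16.3 km.

16.3 km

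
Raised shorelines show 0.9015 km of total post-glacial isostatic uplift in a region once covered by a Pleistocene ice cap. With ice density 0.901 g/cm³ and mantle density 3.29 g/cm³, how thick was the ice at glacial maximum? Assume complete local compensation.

3.29 km

u = t ρ_ice/ρ_m → t = u ρ_m/ρ_ice = 0.9015 km × 3.29/0.901 = 3.29 km.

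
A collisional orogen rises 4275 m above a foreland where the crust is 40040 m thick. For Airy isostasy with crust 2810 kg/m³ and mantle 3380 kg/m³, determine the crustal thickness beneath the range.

Root depth r = h ρ_c / (ρ_m − ρ_c) = 4275 m × 2810 / 570 = 21080 m.
Total thickness = T + h + r = 40040 m + 4275 m + 21080 m = 65400 m.

65400 m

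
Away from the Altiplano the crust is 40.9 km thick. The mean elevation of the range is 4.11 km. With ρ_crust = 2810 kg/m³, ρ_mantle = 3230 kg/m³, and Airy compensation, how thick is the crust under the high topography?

Root depth r = h ρ_c / (ρ_m − ρ_c) = 4.11 km × 2810 / 420 = 27.5 km.
Total thickness = T + h + r = 40.9 km + 4.11 km + 27.5 km = 72.5 km.

72.5 km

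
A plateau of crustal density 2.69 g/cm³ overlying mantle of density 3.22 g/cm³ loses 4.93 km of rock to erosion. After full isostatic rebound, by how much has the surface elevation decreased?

0.811 km

Rebound u = e ρ_c/ρ_m = 4.93 km × 2.69/3.22 = 4.119 km.
Net surface drop = e − u = 4.93 km − 4.119 km = e (ρ_m − ρ_c)/ρ_m = 0.811 km.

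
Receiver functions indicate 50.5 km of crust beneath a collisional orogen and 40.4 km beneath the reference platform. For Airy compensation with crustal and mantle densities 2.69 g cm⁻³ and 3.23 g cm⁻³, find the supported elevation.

Excess crust Δ = 50.5 km − 40.4 km = 10.1 km, split between elevation h and root r with h + r = Δ.
Airy balance ρ_c h = (ρ_m − ρ_c) r gives r = h ρ_c/(ρ_m − ρ_c), so h (1 + ρ_c/(ρ_m − ρ_c)) = Δ, i.e. h = Δ (ρ_m − ρ_c)/ρ_m.
h = 10.1 km × 0.54/3.23 = 1.69 km.

1.69 km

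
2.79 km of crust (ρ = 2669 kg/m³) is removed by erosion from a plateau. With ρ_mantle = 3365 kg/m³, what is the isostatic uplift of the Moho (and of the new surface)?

Unloading: uplift u = e ρ_c/ρ_m = 2.79 km × 2669/3365 = 2.21 km.

2.21 km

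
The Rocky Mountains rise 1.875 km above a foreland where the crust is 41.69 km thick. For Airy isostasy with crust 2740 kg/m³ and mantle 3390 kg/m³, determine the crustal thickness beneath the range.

51.5 km

Root depth r = h ρ_c / (ρ_m − ρ_c) = 1.875 km × 2740 / 650 = 7.904 km.
Total thickness = T + h + r = 41.69 km + 1.875 km + 7.904 km = 51.5 km.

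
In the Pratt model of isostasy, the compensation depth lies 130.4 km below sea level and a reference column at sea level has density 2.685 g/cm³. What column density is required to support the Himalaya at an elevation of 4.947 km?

2.59 g/cm³

Pratt balance: ρ_ref D = ρ (D + h).
ρ = ρ_ref D/(D + h) = 2.685 × 130.4 km/(130.4 km + 4.947 km) = 2.59 g/cm³.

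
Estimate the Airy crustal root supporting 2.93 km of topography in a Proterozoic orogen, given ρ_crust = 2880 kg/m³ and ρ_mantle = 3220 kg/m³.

24.8 km

In Airy isostatic equilibrium: the weight of the topography is balanced by the buoyancy of the root, ρ_c h = (ρ_m − ρ_c) r.
r = h · ρ_c / (ρ_m − ρ_c) = 2.93 km × 2880 / (3220 − 2880) = 24.8 km.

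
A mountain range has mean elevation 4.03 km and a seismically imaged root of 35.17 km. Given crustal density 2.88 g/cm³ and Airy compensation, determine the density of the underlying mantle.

3.21 g/cm³

Airy balance: ρ_c h = (ρ_m − ρ_c) r → ρ_m = ρ_c (1 + h/r).
ρ_m = 2.88 × (1 + 4.03 km/35.17 km) = 3.21 g/cm³.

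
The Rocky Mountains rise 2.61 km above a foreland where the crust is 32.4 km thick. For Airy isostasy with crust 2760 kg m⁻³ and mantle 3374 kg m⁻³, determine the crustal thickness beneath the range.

Root depth r = h ρ_c / (ρ_m − ρ_c) = 2.61 km × 2760 / 614 = 11.73 km.
Total thickness = T + h + r = 32.4 km + 2.61 km + 11.73 km = 46.7 km.

46.7 km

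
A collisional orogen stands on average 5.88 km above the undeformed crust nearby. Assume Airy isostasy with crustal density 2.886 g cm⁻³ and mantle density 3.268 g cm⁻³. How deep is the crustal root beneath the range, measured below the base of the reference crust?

44.4 km

For local isostatic compensation: the weight of the topography is balanced by the buoyancy of the root, ρ_c h = (ρ_m − ρ_c) r.
r = h · ρ_c / (ρ_m − ρ_c) = 5.88 km × 2.886 / (3.268 − 2.886) = 44.4 km.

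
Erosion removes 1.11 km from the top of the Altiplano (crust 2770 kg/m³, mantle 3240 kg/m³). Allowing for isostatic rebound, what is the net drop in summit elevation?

Rebound u = e ρ_c/ρ_m = 1.11 km × 2770/3240 = 0.949 km.
Net surface drop = e − u = 1.11 km − 0.949 km = e (ρ_m − ρ_c)/ρ_m = 0.161 km.

0.161 km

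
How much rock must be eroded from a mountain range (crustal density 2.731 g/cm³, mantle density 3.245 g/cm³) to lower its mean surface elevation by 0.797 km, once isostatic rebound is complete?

5.03 km

Net drop Δ = e − u = e − e ρ_c/ρ_m = e (ρ_m − ρ_c)/ρ_m.
e = Δ ρ_m/(ρ_m − ρ_c) = 0.797 km × 3.245/0.514 = 5.03 km.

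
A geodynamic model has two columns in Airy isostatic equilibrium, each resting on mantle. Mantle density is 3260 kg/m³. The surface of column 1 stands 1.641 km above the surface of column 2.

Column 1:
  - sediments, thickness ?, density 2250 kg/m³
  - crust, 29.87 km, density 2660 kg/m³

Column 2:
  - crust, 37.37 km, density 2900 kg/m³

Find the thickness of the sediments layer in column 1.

0.872 km

Take the compensation level at the base of the deeper column (depth z_c below the surface of column 1) and equate Σ ρ_i t_i down to z_c; mantle fills any gap and the z_c terms cancel.
Column 1: x×2250 + 29.87×2660 + (z_c − 29.87 − x)×3260
Column 2: 1.641×0 + 37.37×2900 + (z_c − 1.641 − 37.37)×3260
The z_c×3260 term appears on both sides and cancels. Collect the known terms of each column as K = Σ(ρt)_known − 3260 × (depth of known layers): K_1 = 79454.2 − 3260×29.87 = −17922; K_2 = 108373 − 3260×(1.641 + 37.37) = −18802.86.
Balance: K_1 − x×(3260 − 2250) = K_2, so x = (K_1 − K_2)/(3260 − 2250) = 880.86/1010 = 0.872 km.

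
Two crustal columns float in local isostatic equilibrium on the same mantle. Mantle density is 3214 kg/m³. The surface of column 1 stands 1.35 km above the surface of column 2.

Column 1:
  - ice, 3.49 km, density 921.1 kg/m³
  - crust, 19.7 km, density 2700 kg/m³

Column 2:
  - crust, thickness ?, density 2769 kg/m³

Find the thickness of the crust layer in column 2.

Take the compensation level at the base of the deeper column (depth z_c below the surface of column 1) and equate Σ ρ_i t_i down to z_c; mantle fills any gap and the z_c terms cancel.
Column 1: 3.49×921.1 + 19.7×2700 + (z_c − 23.19)×3214
Column 2: 1.35×0 + x×2769 + (z_c − 1.35 − 0 − x)×3214
The z_c×3214 term appears on both sides and cancels. Collect the known terms of each column as K = Σ(ρt)_known − 3214 × (depth of known layers): K_1 = 56404.639 − 3214×23.19 = −18128.021; K_2 = 0 − 3214×(1.35 + 0) = −4338.9.
Balance: K_1 = K_2 − x×(3214 − 2769), so x = (K_2 − K_1)/(3214 − 2769) = 13789.1/445 = 31 km.

31 km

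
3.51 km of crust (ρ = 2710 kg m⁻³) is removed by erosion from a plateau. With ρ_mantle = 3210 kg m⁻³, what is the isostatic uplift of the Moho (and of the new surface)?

Unloading: uplift u = e ρ_c/ρ_m = 3.51 km × 2710/3210 = 2.96 km.

2.96 km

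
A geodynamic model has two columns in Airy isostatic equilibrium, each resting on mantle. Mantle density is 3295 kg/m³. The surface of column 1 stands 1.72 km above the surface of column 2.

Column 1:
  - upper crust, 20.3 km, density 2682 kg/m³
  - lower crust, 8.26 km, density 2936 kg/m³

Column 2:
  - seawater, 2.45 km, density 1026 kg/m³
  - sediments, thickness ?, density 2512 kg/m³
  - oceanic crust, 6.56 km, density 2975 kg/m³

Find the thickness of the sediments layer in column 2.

Take the compensation level at the base of the deeper column (depth z_c below the surface of column 1) and equate Σ ρ_i t_i down to z_c; mantle fills any gap and the z_c terms cancel.
Column 1: 20.3×2682 + 8.26×2936 + (z_c − 28.56)×3295
Column 2: 1.72×0 + 2.45×1026 + x×2512 + 6.56×2975 + (z_c − 1.72 − 9.01 − x)×3295
The z_c×3295 term appears on both sides and cancels. Collect the known terms of each column as K = Σ(ρt)_known − 3295 × (depth of known layers): K_1 = 78695.96 − 3295×28.56 = −15409.24; K_2 = 22029.7 − 3295×(1.72 + 9.01) = −13325.65.
Balance: K_1 = K_2 − x×(3295 − 2512), so x = (K_2 − K_1)/(3295 − 2512) = 2083.59/783 = 2.66 km.

2.66 km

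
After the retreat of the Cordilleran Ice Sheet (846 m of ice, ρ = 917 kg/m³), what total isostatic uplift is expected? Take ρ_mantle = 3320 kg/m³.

Removing the load lets mantle flow back in; uplift u satisfies ρ_ice t = ρ_m u.
u = t ρ_ice/ρ_m = 846 m × 917/3320 = 234 m.

234 m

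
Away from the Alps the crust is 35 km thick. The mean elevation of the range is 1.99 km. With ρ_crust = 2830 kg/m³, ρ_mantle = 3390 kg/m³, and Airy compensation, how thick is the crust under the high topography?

47 km

Root depth r = h ρ_c / (ρ_m − ρ_c) = 1.99 km × 2830 / 560 = 10.06 km.
Total thickness = T + h + r = 35 km + 1.99 km + 10.06 km = 47 km.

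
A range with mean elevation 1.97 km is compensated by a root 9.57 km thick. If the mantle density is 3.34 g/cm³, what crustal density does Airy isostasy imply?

ρ_c h = (ρ_m − ρ_c) r → ρ_c (h + r) = ρ_m r → ρ_c = ρ_m r / (h + r).
ρ_c = 3.34 × 9.57 km / (1.97 km + 9.57 km) = 2.77 g/cm³.

2.77 g/cm³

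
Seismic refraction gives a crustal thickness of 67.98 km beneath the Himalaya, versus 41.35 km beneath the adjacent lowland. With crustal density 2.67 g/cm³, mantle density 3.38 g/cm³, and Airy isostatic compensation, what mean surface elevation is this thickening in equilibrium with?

5.59 km

Excess crust Δ = 67.98 km − 41.35 km = 26.63 km, split between elevation h and root r with h + r = Δ.
Airy balance ρ_c h = (ρ_m − ρ_c) r gives r = h ρ_c/(ρ_m − ρ_c), so h (1 + ρ_c/(ρ_m − ρ_c)) = Δ, i.e. h = Δ (ρ_m − ρ_c)/ρ_m.
h = 26.63 km × 0.71/3.38 = 5.59 km.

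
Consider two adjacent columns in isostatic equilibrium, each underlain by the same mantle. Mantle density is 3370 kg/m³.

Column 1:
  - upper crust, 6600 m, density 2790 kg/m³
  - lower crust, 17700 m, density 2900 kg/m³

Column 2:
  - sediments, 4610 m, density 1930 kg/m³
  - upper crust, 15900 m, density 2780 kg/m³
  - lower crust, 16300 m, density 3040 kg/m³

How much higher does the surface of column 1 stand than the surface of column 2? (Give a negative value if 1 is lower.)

−2750 m

For any compensation level in the mantle, the mantle terms cancel and isostasy reduces to e = (Σt_1 − Σt_2) − (Σ(ρt)_1 − Σ(ρt)_2) / ρ_m.
Σt_1 = 24300 m; Σt_2 = 36810 m; Σ(ρt)_1 = 69744000; Σ(ρt)_2 = 102651300 (in m·kg/m³).
e = (24300 − 36810) − (69744000 − 102651300) / 3370 = −2750 m.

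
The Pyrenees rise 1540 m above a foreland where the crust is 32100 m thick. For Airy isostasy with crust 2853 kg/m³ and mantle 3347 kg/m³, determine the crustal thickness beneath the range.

Root depth r = h ρ_c / (ρ_m − ρ_c) = 1540 m × 2853 / 494 = 8894 m.
Total thickness = T + h + r = 32100 m + 1540 m + 8894 m = 42500 m.

42500 m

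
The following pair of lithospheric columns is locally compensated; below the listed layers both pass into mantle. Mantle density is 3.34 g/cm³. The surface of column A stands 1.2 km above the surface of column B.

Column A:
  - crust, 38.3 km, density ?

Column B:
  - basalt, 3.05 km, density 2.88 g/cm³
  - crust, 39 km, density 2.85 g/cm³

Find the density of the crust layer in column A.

Take the compensation level at the base of the deeper column (depth z_c below the surface of column A) and equate Σ ρ_i t_i down to z_c; mantle fills any gap and the z_c terms cancel.
Column A: 38.3×ρ + (z_c − 38.3)×3.34
Column B: 1.2×0 + 3.05×2.88 + 39×2.85 + (z_c − 1.2 − 42.05)×3.34
The z_c×3.34 term appears on both sides and cancels. Collect the known terms of each column as K = Σ(ρt)_known − 3.34 × (depth of known layers): K_A = 0 − 3.34×38.3 = −127.922; K_B = 119.934 − 3.34×(1.2 + 42.05) = −24.521.
Balance: K_A + 38.3×ρ = K_B, so ρ = (K_B − K_A)/38.3 = 103.401/38.3 = 2.7 g/cm³.

2.7 g/cm³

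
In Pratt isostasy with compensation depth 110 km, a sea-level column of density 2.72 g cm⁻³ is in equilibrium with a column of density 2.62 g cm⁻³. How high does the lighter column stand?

ρ_ref D = ρ (D + h) → h = D (ρ_ref − ρ)/ρ.
h = 110 km × (2.72 − 2.62)/2.62 = 4.2 km.

4.2 km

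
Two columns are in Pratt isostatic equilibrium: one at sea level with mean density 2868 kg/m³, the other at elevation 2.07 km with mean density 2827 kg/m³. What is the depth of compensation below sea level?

ρ_ref D = ρ (D + h) → D (ρ_ref − ρ) = ρ h.
D = ρ h/(ρ_ref − ρ) = 2827 × 2.07 km/(2868 − 2827) = 143 km.

143 km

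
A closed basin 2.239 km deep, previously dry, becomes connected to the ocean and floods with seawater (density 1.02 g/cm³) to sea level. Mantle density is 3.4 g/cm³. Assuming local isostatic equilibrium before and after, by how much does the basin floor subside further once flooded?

0.96 km

After flooding the water column is d + s deep. Its weight must equal the weight of mantle displaced by the extra subsidence s: (d + s) ρ_w = s ρ_m.
s = d ρ_w / (ρ_m − ρ_w) = 2.239 km × 1.02/(3.4 − 1.02) = 0.96 km.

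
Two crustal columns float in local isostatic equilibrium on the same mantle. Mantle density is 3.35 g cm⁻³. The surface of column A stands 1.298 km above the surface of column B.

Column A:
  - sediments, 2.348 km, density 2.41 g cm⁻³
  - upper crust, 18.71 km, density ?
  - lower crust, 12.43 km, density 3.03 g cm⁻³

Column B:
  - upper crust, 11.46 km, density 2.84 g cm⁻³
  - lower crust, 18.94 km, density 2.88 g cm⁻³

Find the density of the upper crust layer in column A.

Take the compensation level at the base of the deeper column (depth z_c below the surface of column A) and equate Σ ρ_i t_i down to z_c; mantle fills any gap and the z_c terms cancel.
Column A: 2.348×2.41 + 18.71×ρ + 12.43×3.03 + (z_c − 33.488)×3.35
Column B: 1.298×0 + 11.46×2.84 + 18.94×2.88 + (z_c − 1.298 − 30.4)×3.35
The z_c×3.35 term appears on both sides and cancels. Collect the known terms of each column as K = Σ(ρt)_known − 3.35 × (depth of known layers): K_A = 43.32158 − 3.35×33.488 = −68.86322; K_B = 87.0936 − 3.35×(1.298 + 30.4) = −19.0947.
Balance: K_A + 18.71×ρ = K_B, so ρ = (K_B − K_A)/18.71 = 49.7685/18.71 = 2.66 g cm⁻³.

2.66 g cm⁻³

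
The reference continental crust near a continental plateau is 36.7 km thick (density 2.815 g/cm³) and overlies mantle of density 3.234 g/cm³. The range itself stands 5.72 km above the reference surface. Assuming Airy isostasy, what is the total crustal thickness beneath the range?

80.8 km

Root depth r = h ρ_c / (ρ_m − ρ_c) = 5.72 km × 2.815 / 0.419 = 38.43 km.
Total thickness = T + h + r = 36.7 km + 5.72 km + 38.43 km = 80.8 km.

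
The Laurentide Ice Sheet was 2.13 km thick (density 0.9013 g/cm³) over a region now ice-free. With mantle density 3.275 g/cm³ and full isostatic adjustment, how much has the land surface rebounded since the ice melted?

Removing the load lets mantle flow back in; uplift u satisfies ρ_ice t = ρ_m u.
u = t ρ_ice/ρ_m = 2.13 km × 0.9013/3.275 = 0.586 km.

0.586 km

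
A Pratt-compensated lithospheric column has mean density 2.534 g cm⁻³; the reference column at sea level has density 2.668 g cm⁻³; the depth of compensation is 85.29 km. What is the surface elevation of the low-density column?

4.51 km

ρ_ref D = ρ (D + h) → h = D (ρ_ref − ρ)/ρ.
h = 85.29 km × (2.668 − 2.534)/2.534 = 4.51 km.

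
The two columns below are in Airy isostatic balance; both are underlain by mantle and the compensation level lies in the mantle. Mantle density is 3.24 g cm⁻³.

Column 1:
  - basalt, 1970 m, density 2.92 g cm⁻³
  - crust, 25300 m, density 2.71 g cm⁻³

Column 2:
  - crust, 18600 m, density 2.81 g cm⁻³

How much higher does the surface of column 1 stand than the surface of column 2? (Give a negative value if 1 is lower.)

1860 m

For any compensation level in the mantle, the mantle terms cancel and isostasy reduces to e = (Σt_1 − Σt_2) − (Σ(ρt)_1 − Σ(ρt)_2) / ρ_m.
Σt_1 = 27270 m; Σt_2 = 18600 m; Σ(ρt)_1 = 74315.4; Σ(ρt)_2 = 52266 (in m·g cm⁻³).
e = (27270 − 18600) − (74315.4 − 52266) / 3.24 = 1860 m.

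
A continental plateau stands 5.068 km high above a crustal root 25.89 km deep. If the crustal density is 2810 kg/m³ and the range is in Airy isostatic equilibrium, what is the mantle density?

3360 kg/m³

Airy balance: ρ_c h = (ρ_m − ρ_c) r → ρ_m = ρ_c (1 + h/r).
ρ_m = 2810 × (1 + 5.068 km/25.89 km) = 3360 kg/m³.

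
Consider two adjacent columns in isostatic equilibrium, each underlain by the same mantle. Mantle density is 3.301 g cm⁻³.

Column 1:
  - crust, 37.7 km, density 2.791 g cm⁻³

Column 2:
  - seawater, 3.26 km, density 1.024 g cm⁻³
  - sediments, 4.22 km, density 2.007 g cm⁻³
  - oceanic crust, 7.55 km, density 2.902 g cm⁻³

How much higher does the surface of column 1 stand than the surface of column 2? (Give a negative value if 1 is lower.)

For any compensation level in the mantle, the mantle terms cancel and isostasy reduces to e = (Σt_1 − Σt_2) − (Σ(ρt)_1 − Σ(ρt)_2) / ρ_m.
Σt_1 = 37.7 km; Σt_2 = 15.03 km; Σ(ρt)_1 = 105.2207; Σ(ρt)_2 = 33.71788 (in km·g cm⁻³).
e = (37.7 − 15.03) − (105.2207 − 33.71788) / 3.301 = 1.01 km.

1.01 km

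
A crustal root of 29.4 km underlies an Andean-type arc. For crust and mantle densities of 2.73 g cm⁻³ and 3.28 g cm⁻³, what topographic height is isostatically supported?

5.92 km

In Airy isostatic equilibrium: ρ_c h = (ρ_m − ρ_c) r.
h = r (ρ_m − ρ_c) / ρ_c = 29.4 km × (3.28 − 2.73) / 2.73 = 5.92 km.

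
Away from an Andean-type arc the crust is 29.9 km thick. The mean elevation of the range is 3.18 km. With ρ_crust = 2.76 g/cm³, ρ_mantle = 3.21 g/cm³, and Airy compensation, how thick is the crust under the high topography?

52.6 km

Root depth r = h ρ_c / (ρ_m − ρ_c) = 3.18 km × 2.76 / 0.45 = 19.5 km.
Total thickness = T + h + r = 29.9 km + 3.18 km + 19.5 km = 52.6 km.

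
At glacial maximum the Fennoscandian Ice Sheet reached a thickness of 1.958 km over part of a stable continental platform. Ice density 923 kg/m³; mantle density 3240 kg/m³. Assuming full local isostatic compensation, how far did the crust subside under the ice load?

0.558 km

For local isostatic compensation: the ice load ρ_ice t is balanced by mantle displaced below, ρ_m s.
s = t ρ_ice / ρ_m = 1.958 km × 923/3240 = 0.558 km.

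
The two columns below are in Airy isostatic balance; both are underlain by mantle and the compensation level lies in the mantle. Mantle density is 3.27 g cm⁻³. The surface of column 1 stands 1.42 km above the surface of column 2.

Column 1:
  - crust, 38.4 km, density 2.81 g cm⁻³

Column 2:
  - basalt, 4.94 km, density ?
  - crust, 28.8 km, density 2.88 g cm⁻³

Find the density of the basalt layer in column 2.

Take the compensation level at the base of the deeper column (depth z_c below the surface of column 1) and equate Σ ρ_i t_i down to z_c; mantle fills any gap and the z_c terms cancel.
Column 1: 38.4×2.81 + (z_c − 38.4)×3.27
Column 2: 1.42×0 + 4.94×ρ + 28.8×2.88 + (z_c − 1.42 − 33.74)×3.27
The z_c×3.27 term appears on both sides and cancels. Collect the known terms of each column as K = Σ(ρt)_known − 3.27 × (depth of known layers): K_1 = 107.904 − 3.27×38.4 = −17.664; K_2 = 82.944 − 3.27×(1.42 + 33.74) = −32.0292.
Balance: K_1 = K_2 + 4.94×ρ, so ρ = (K_1 − K_2)/4.94 = 14.3652/4.94 = 2.91 g cm⁻³.

2.91 g cm⁻³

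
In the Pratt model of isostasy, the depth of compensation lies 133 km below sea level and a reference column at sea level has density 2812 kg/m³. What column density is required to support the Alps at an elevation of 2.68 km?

2760 kg/m³

Pratt balance: ρ_ref D = ρ (D + h).
ρ = ρ_ref D/(D + h) = 2812 × 133 km/(133 km + 2.68 km) = 2760 kg/m³.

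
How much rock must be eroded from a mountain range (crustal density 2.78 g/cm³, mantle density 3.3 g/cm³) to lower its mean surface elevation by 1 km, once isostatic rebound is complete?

6.35 km

Net drop Δ = e − u = e − e ρ_c/ρ_m = e (ρ_m − ρ_c)/ρ_m.
e = Δ ρ_m/(ρ_m − ρ_c) = 1 km × 3.3/0.52 = 6.35 km.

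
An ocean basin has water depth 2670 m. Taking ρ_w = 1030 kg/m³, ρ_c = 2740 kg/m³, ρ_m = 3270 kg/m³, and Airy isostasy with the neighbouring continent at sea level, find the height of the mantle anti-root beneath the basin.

8610 m

For local isostatic compensation: replacing crust with seawater at the top is compensated by replacing crust with mantle at the base: d (ρ_c − ρ_w) = a (ρ_m − ρ_c).
a = d (ρ_c − ρ_w)/(ρ_m − ρ_c) = 2670 m × 1710/530 = 8610 m.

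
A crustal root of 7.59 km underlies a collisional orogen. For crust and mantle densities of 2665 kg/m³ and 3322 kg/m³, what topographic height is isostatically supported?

1.87 km

Balancing pressure at the compensation depth: ρ_c h = (ρ_m − ρ_c) r.
h = r (ρ_m − ρ_c) / ρ_c = 7.59 km × (3322 − 2665) / 2665 = 1.87 km.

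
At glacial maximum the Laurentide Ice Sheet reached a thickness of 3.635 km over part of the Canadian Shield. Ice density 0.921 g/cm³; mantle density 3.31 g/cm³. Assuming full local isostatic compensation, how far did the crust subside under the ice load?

In Airy isostatic equilibrium: the ice load ρ_ice t is balanced by mantle displaced below, ρ_m s.
s = t ρ_ice / ρ_m = 3.635 km × 0.921/3.31 = 1.01 km.

1.01 km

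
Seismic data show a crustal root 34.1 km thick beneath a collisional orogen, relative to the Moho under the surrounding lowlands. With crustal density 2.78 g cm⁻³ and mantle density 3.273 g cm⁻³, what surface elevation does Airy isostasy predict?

6.05 km

Equating mass per unit area of the two columns: ρ_c h = (ρ_m − ρ_c) r.
h = r (ρ_m − ρ_c) / ρ_c = 34.1 km × (3.273 − 2.78) / 2.78 = 6.05 km.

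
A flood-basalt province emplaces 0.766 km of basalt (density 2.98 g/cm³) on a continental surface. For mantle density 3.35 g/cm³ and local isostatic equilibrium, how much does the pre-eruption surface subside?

0.681 km

Subaerial loading: s = t ρ_load / ρ_m.
s = 0.766 km × 2.98/3.35 = 0.681 km.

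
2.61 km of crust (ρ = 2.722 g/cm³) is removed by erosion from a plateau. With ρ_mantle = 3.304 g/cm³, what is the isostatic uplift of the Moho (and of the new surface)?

2.15 km

Unloading: uplift u = e ρ_c/ρ_m = 2.61 km × 2.722/3.304 = 2.15 km.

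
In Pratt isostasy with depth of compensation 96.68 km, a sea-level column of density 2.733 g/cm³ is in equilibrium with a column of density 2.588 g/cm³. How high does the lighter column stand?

ρ_ref D = ρ (D + h) → h = D (ρ_ref − ρ)/ρ.
h = 96.68 km × (2.733 − 2.588)/2.588 = 5.42 km.

5.42 km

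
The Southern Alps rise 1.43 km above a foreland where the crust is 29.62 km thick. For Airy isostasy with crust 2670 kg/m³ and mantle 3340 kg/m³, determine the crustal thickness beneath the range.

Root depth r = h ρ_c / (ρ_m − ρ_c) = 1.43 km × 2670 / 670 = 5.699 km.
Total thickness = T + h + r = 29.62 km + 1.43 km + 5.699 km = 36.7 km.

36.7 km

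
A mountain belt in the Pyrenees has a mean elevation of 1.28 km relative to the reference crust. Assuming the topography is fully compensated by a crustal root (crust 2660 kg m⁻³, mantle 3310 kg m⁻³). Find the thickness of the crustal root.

Balancing pressure at the compensation depth: the weight of the topography is balanced by the buoyancy of the root, ρ_c h = (ρ_m − ρ_c) r.
r = h · ρ_c / (ρ_m − ρ_c) = 1.28 km × 2660 / (3310 − 2660) = 5.24 km.

5.24 km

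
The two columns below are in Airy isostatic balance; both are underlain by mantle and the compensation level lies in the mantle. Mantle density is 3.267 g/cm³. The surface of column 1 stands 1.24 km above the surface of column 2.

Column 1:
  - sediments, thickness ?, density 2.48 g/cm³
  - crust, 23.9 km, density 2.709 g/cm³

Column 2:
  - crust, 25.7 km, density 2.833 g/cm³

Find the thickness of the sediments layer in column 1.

Take the compensation level at the base of the deeper column (depth z_c below the surface of column 1) and equate Σ ρ_i t_i down to z_c; mantle fills any gap and the z_c terms cancel.
Column 1: x×2.48 + 23.9×2.709 + (z_c − 23.9 − x)×3.267
Column 2: 1.24×0 + 25.7×2.833 + (z_c − 1.24 − 25.7)×3.267
The z_c×3.267 term appears on both sides and cancels. Collect the known terms of each column as K = Σ(ρt)_known − 3.267 × (depth of known layers): K_1 = 64.7451 − 3.267×23.9 = −13.3362; K_2 = 72.8081 − 3.267×(1.24 + 25.7) = −15.20488.
Balance: K_1 − x×(3.267 − 2.48) = K_2, so x = (K_1 − K_2)/(3.267 − 2.48) = 1.86868/0.787 = 2.37 km.

2.37 km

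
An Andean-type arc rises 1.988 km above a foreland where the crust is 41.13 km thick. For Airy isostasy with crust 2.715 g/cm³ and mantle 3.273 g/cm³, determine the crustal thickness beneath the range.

52.8 km

Root depth r = h ρ_c / (ρ_m − ρ_c) = 1.988 km × 2.715 / 0.558 = 9.673 km.
Total thickness = T + h + r = 41.13 km + 1.988 km + 9.673 km = 52.8 km.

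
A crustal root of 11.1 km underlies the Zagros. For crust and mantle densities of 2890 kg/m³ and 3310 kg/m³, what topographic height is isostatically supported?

1.61 km

In Airy isostatic equilibrium: ρ_c h = (ρ_m − ρ_c) r.
h = r (ρ_m − ρ_c) / ρ_c = 11.1 km × (3310 − 2890) / 2890 = 1.61 km.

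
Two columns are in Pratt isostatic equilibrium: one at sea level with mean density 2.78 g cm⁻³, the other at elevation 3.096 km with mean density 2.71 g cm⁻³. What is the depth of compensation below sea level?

ρ_ref D = ρ (D + h) → D (ρ_ref − ρ) = ρ h.
D = ρ h/(ρ_ref − ρ) = 2.71 × 3.096 km/(2.78 − 2.71) = 120 km.

120 km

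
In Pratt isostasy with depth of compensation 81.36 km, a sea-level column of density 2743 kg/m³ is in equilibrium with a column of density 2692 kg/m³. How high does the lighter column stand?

1.54 km

ρ_ref D = ρ (D + h) → h = D (ρ_ref − ρ)/ρ.
h = 81.36 km × (2743 − 2692)/2692 = 1.54 km.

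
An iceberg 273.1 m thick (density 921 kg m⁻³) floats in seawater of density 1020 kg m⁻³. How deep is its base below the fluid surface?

Draft d = t ρ_obj/ρ_fluid = 273.1 m × 921/1020 = 247 m.

247 m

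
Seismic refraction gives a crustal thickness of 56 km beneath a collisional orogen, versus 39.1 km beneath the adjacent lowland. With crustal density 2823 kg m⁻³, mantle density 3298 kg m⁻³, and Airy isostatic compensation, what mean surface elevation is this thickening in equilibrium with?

2.43 km

Excess crust Δ = 56 km − 39.1 km = 16.9 km, split between elevation h and root r with h + r = Δ.
Airy balance ρ_c h = (ρ_m − ρ_c) r gives r = h ρ_c/(ρ_m − ρ_c), so h (1 + ρ_c/(ρ_m − ρ_c)) = Δ, i.e. h = Δ (ρ_m − ρ_c)/ρ_m.
h = 16.9 km × 475/3298 = 2.43 km.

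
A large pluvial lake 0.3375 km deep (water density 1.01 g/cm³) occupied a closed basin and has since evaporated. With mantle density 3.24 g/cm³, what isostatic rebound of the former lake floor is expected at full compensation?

0.105 km

u = d ρ_w/ρ_m = 0.3375 km × 1.01/3.24 = 0.105 km.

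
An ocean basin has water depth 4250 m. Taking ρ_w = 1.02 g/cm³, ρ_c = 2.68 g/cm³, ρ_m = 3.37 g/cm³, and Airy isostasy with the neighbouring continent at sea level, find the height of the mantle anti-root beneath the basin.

10200 m

Isostatic balance requires: replacing crust with seawater at the top is compensated by replacing crust with mantle at the base: d (ρ_c − ρ_w) = a (ρ_m − ρ_c).
a = d (ρ_c − ρ_w)/(ρ_m − ρ_c) = 4250 m × 1.66/0.69 = 10200 m.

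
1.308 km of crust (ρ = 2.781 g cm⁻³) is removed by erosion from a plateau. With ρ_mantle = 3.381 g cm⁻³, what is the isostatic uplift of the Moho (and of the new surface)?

1.08 km

Unloading: uplift u = e ρ_c/ρ_m = 1.308 km × 2.781/3.381 = 1.08 km.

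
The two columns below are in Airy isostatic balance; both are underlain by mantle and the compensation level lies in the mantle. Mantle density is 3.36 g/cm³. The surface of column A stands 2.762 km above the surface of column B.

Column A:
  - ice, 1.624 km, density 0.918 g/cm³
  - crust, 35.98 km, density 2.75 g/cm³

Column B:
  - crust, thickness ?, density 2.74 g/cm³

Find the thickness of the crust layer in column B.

Take the compensation level at the base of the deeper column (depth z_c below the surface of column A) and equate Σ ρ_i t_i down to z_c; mantle fills any gap and the z_c terms cancel.
Column A: 1.624×0.918 + 35.98×2.75 + (z_c − 37.604)×3.36
Column B: 2.762×0 + x×2.74 + (z_c − 2.762 − 0 − x)×3.36
The z_c×3.36 term appears on both sides and cancels. Collect the known terms of each column as K = Σ(ρt)_known − 3.36 × (depth of known layers): K_A = 100.435832 − 3.36×37.604 = −25.913608; K_B = 0 − 3.36×(2.762 + 0) = −9.28032.
Balance: K_A = K_B − x×(3.36 − 2.74), so x = (K_B − K_A)/(3.36 − 2.74) = 16.6333/0.62 = 26.8 km.

26.8 km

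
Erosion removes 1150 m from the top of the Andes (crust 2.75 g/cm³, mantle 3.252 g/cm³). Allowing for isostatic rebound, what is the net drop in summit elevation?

Rebound u = e ρ_c/ρ_m = 1150 m × 2.75/3.252 = 972.5 m.
Net surface drop = e − u = 1150 m − 972.5 m = e (ρ_m − ρ_c)/ρ_m = 178 m.

178 m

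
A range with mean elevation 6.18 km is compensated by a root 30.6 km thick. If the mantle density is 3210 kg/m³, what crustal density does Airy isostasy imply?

ρ_c h = (ρ_m − ρ_c) r → ρ_c (h + r) = ρ_m r → ρ_c = ρ_m r / (h + r).
ρ_c = 3210 × 30.6 km / (6.18 km + 30.6 km) = 2670 kg/m³.

2670 kg/m³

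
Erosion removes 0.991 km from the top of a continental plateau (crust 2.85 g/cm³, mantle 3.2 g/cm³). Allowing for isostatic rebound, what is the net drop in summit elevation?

0.108 km

Rebound u = e ρ_c/ρ_m = 0.991 km × 2.85/3.2 = 0.8826 km.
Net surface drop = e − u = 0.991 km − 0.8826 km = e (ρ_m − ρ_c)/ρ_m = 0.108 km.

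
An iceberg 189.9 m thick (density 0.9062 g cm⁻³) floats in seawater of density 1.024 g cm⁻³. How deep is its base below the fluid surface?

Draft d = t ρ_obj/ρ_fluid = 189.9 m × 0.9062/1.024 = 168 m.

168 m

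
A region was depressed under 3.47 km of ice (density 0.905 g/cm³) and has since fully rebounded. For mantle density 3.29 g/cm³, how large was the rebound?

0.955 km

Removing the load lets mantle flow back in; uplift u satisfies ρ_ice t = ρ_m u.
u = t ρ_ice/ρ_m = 3.47 km × 0.905/3.29 = 0.955 km.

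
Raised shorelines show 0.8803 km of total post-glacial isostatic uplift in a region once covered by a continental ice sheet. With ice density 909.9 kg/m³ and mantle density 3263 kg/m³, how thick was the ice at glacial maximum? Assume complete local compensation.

3.16 km

u = t ρ_ice/ρ_m → t = u ρ_m/ρ_ice = 0.8803 km × 3263/909.9 = 3.16 km.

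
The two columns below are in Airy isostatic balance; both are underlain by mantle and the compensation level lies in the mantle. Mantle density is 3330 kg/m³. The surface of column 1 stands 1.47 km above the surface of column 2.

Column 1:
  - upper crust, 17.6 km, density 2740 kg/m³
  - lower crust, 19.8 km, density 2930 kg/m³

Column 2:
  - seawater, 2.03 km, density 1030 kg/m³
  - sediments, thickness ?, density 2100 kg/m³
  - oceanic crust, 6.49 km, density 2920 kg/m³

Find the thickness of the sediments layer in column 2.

4.94 km

Take the compensation level at the base of the deeper column (depth z_c below the surface of column 1) and equate Σ ρ_i t_i down to z_c; mantle fills any gap and the z_c terms cancel.
Column 1: 17.6×2740 + 19.8×2930 + (z_c − 37.4)×3330
Column 2: 1.47×0 + 2.03×1030 + x×2100 + 6.49×2920 + (z_c − 1.47 − 8.52 − x)×3330
The z_c×3330 term appears on both sides and cancels. Collect the known terms of each column as K = Σ(ρt)_known − 3330 × (depth of known layers): K_1 = 106238 − 3330×37.4 = −18304; K_2 = 21041.7 − 3330×(1.47 + 8.52) = −12225.
Balance: K_1 = K_2 − x×(3330 − 2100), so x = (K_2 − K_1)/(3330 − 2100) = 6079/1230 = 4.94 km.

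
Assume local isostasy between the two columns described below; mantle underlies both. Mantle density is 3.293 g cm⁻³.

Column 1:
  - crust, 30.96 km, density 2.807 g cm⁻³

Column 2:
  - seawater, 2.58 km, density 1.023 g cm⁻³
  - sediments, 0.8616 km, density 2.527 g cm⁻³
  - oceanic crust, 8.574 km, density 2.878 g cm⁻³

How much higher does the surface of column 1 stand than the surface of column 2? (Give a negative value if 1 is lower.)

1.51 km

For any compensation level in the mantle, the mantle terms cancel and isostasy reduces to e = (Σt_1 − Σt_2) − (Σ(ρt)_1 − Σ(ρt)_2) / ρ_m.
Σt_1 = 30.96 km; Σt_2 = 12.0156 km; Σ(ρt)_1 = 86.90472; Σ(ρt)_2 = 29.4925752 (in km·g cm⁻³).
e = (30.96 − 12.0156) − (86.90472 − 29.4925752) / 3.293 = 1.51 km.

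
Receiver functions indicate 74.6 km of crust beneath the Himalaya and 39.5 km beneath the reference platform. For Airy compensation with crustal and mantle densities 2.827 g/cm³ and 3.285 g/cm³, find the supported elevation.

Excess crust Δ = 74.6 km − 39.5 km = 35.1 km, split between elevation h and root r with h + r = Δ.
Airy balance ρ_c h = (ρ_m − ρ_c) r gives r = h ρ_c/(ρ_m − ρ_c), so h (1 + ρ_c/(ρ_m − ρ_c)) = Δ, i.e. h = Δ (ρ_m − ρ_c)/ρ_m.
h = 35.1 km × 0.458/3.285 = 4.89 km.

4.89 km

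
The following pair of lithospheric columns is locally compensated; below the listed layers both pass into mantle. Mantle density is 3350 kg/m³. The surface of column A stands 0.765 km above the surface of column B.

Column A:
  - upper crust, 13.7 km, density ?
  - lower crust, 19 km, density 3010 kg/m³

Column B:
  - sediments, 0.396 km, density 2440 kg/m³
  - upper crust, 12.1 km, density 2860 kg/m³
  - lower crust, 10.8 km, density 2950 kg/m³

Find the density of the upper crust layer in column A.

Take the compensation level at the base of the deeper column (depth z_c below the surface of column A) and equate Σ ρ_i t_i down to z_c; mantle fills any gap and the z_c terms cancel.
Column A: 13.7×ρ + 19×3010 + (z_c − 32.7)×3350
Column B: 0.765×0 + 0.396×2440 + 12.1×2860 + 10.8×2950 + (z_c − 0.765 − 23.296)×3350
The z_c×3350 term appears on both sides and cancels. Collect the known terms of each column as K = Σ(ρt)_known − 3350 × (depth of known layers): K_A = 57190 − 3350×32.7 = −52355; K_B = 67432.24 − 3350×(0.765 + 23.296) = −13172.11.
Balance: K_A + 13.7×ρ = K_B, so ρ = (K_B − K_A)/13.7 = 39182.9/13.7 = 2860 kg/m³.

2860 kg/m³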